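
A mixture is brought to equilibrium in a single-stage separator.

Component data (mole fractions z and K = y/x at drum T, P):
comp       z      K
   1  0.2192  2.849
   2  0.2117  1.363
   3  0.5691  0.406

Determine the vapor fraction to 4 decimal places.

Let ψ = V/F and solve Σ zᵢ(Kᵢ−1)/(1+ψ(Kᵢ−1)) = 0.
Feasibility: ΣzᵢKᵢ = 1.1441, Σzᵢ/Kᵢ = 1.6340 — both > 1, two phases present.
Iterate (Newton) starting at ψ = 0.39:
  ψ = 0.3900: g = -0.13716, g' = -0.6145 → ψ = 0.1668
  ψ = 0.1668: g = 0.00700, g' = -0.7099 → ψ = 0.1767
Converged at ψ = 0.1767.

ψ = 0.1767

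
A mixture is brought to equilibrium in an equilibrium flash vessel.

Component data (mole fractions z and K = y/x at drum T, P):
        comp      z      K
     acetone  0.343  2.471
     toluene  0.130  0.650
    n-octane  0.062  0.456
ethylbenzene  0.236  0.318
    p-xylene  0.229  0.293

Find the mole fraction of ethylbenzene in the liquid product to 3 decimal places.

Let ψ = V/F and solve Σ zᵢ(Kᵢ−1)/(1+ψ(Kᵢ−1)) = 0.
Check two-phase: ΣzᵢKᵢ = 1.102 > 1 and Σzᵢ/Kᵢ = 1.998 > 1, so g(0) = 0.102 > 0 and g(1) = -0.998 < 0.
Newton iteration, ψ⁰ = 0.49:
  ψ = 0.490: g = -0.2972, g' = -0.824 → ψ = 0.129
  ψ = 0.129: g = -0.0146, g' = -0.833 → ψ = 0.112
Converged at ψ = 0.112.
Compositions from xᵢ = zᵢ/(1+ψ(Kᵢ−1)), yᵢ = Kᵢxᵢ:
  acetone: x = 0.295, y = 0.728
  toluene: x = 0.135, y = 0.088
  n-octane: x = 0.066, y = 0.030
  ethylbenzene: x = 0.255, y = 0.081
  p-xylene: x = 0.249, y = 0.073

x_ethylbenzene = 0.255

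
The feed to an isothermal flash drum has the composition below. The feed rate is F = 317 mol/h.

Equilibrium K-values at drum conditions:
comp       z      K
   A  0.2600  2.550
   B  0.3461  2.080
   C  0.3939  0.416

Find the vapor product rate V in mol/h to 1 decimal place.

V = 230.0 mol/h

Material balance + equilibrium reduce to Σ zᵢ(Kᵢ−1)/(1+β(Kᵢ−1)) = 0.
g(0) = ΣzᵢKᵢ − 1 = 0.5468 and g(1) = 1 − Σzᵢ/Kᵢ = -0.2152, so a root lies in (0, 1).
Newton iteration, β⁰ = 0.5:
  β = 0.5000: g = 0.14485, g' = -0.6365 → β = 0.7276
  β = 0.7276: g = -0.00128, g' = -0.6708 → β = 0.7257
Converged at β = 0.7257.
Then V = β·F = 0.7257·317 = 230.0 mol/h and L = F − V = 87.0 mol/h.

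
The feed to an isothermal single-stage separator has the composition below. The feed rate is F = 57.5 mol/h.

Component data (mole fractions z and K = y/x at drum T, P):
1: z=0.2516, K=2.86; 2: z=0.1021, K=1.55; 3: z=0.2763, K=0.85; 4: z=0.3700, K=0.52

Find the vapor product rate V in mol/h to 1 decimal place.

V = 29.9 mol/h

Rachford–Rice: g(V/F) = Σ zᵢ(Kᵢ−1)/(1+V/F(Kᵢ−1)) = 0.
Check two-phase: ΣzᵢKᵢ = 1.3051 > 1 and Σzᵢ/Kᵢ = 1.1904 > 1, so g(0) = 0.3051 > 0 and g(1) = -0.1904 < 0.
Newton iteration, V/F⁰ = 0.5:
  V/F = 0.5000: g = 0.00803, g' = -0.4075 → V/F = 0.5197
  V/F = 0.5197: g = 0.00005, g' = -0.4024 → V/F = 0.5198
Converged at V/F = 0.5198.
Then V = V/F·F = 0.5198·57.5 = 29.9 mol/h and L = F − V = 27.6 mol/h.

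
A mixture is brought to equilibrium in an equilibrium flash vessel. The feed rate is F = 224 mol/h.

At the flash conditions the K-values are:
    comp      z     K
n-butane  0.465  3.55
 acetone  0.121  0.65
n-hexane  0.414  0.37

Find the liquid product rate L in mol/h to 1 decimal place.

L = 90.6 mol/h

Rachford–Rice: g(ψ) = Σ zᵢ(Kᵢ−1)/(1+ψ(Kᵢ−1)) = 0.
g(0) = ΣzᵢKᵢ − 1 = 0.883 and g(1) = 1 − Σzᵢ/Kᵢ = -0.436, so a root lies in (0, 1).
Newton iteration, ψ⁰ = 0.5:
  ψ = 0.500: g = 0.0891, g' = -0.956 → ψ = 0.593
  ψ = 0.593: g = 0.0020, g' = -0.921 → ψ = 0.595
Converged at ψ = 0.595.
Then V = ψ·F = 0.5954·224 = 133.4 mol/h and L = F − V = 90.6 mol/h.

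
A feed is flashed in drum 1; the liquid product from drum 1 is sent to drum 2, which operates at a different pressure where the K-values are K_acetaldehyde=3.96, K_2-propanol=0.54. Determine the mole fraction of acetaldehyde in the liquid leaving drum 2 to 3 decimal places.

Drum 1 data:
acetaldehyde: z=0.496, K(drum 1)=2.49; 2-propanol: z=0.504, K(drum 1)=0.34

Drum 1:
Newton–Raphson from ψ₁ = 0.5:
  ψ₁ = 0.500: g = -0.0730, g' = -0.851 → ψ₁ = 0.414
  ψ₁ = 0.414: g = -0.0008, g' = -0.837 → ψ₁ = 0.413
Converged at ψ₁ = 0.413.
Drum-1 compositions:
  acetaldehyde: x = 0.307, y = 0.764
  2-propanol: x = 0.693, y = 0.236
Drum-2 feed = drum-1 liquid: z₂ = (0.3070, 0.6930).
Drum 2:
Rachford–Rice: g(ψ₂) = Σ zᵢ(Kᵢ−1)/(1+ψ₂(Kᵢ−1)) = 0.
Check two-phase: ΣzᵢKᵢ = 1.590 > 1 and Σzᵢ/Kᵢ = 1.361 > 1, so g(0) = 0.590 > 0 and g(1) = -0.361 < 0.
Binary case is linear: z₁(K₁−1)(1+ψ₂(K₂−1)) + z₂(K₂−1)(1+ψ₂(K₁−1)) = 0
⇒ ψ₂ = [z₁(K₁−1)+z₂(K₂−1)] / [−(K₁−1)(K₂−1)] = 0.5899/1.3616 = 0.433
  acetaldehyde: x = 0.135, y = 0.533
  2-propanol: x = 0.865, y = 0.467

x_acetaldehyde (drum 2) = 0.135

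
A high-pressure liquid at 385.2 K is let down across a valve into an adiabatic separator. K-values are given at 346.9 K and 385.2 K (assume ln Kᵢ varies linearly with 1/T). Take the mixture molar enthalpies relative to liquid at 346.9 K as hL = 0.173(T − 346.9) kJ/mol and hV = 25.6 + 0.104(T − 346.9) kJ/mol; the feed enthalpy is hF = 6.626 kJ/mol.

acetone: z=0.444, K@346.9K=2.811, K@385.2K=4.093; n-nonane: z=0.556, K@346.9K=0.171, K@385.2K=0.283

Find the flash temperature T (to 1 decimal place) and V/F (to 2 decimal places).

Adiabatic flash: solve Rachford–Rice at each trial T, then check hF = ψ·hV(T) + (1−ψ)·hL(T).
  T = 346.9 K: K = (2.811, 0.171), RR gives ψ = 0.229, H_out = 5.851 kJ/mol
  T = 385.2 K: K = (4.093, 0.283), RR gives ψ = 0.439, H_out = 16.715 kJ/mol
  T = 366.0 K: K = (3.424, 0.223), RR gives ψ = 0.342, H_out = 11.605 kJ/mol
  T = 356.4 K: K = (3.109, 0.196), RR gives ψ = 0.288, H_out = 8.838 kJ/mol
  T = 351.6 K: K = (2.957, 0.183), RR gives ψ = 0.259, H_out = 7.367 kJ/mol
  T = 349.2 K: K = (2.882, 0.177), RR gives ψ = 0.244, H_out = 6.603 kJ/mol
Linear interpolation between T = 349.2 (H_out = 6.603) and T = 351.6 (H_out = 7.367) on hF = 6.626 gives T ≈ 349.3 K, at which ψ = 0.24.

T = 349.3 K, V/F = 0.24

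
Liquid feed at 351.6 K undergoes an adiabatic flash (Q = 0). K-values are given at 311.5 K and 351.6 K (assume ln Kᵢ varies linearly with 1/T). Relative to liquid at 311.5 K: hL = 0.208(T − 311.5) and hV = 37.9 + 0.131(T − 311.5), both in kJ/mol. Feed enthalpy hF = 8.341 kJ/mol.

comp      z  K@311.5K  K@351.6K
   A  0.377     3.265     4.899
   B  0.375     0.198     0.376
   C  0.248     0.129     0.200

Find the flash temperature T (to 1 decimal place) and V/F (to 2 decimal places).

Adiabatic flash: solve Rachford–Rice at each trial T, then check hF = ψ·hV(T) + (1−ψ)·hL(T).
  T = 311.5 K: K = (3.265, 0.198, 0.129), RR gives ψ = 0.179, H_out = 6.796 kJ/mol
  T = 351.6 K: K = (4.899, 0.376, 0.200), RR gives ψ = 0.380, H_out = 21.582 kJ/mol
  T = 331.6 K: K = (4.051, 0.278, 0.163), RR gives ψ = 0.286, H_out = 14.584 kJ/mol
  T = 321.6 K: K = (3.651, 0.236, 0.146), RR gives ψ = 0.236, H_out = 10.861 kJ/mol
  T = 316.6 K: K = (3.458, 0.217, 0.137), RR gives ψ = 0.209, H_out = 8.897 kJ/mol
  T = 314.1 K: K = (3.363, 0.207, 0.133), RR gives ψ = 0.195, H_out = 7.881 kJ/mol
  T = 315.4 K: K = (3.412, 0.212, 0.135), RR gives ψ = 0.202, H_out = 8.412 kJ/mol
Linear interpolation between T = 314.1 (H_out = 7.881) and T = 315.4 (H_out = 8.412) on hF = 8.341 gives T ≈ 315.2 K, at which ψ = 0.20.

T = 315.2 K, V/F = 0.20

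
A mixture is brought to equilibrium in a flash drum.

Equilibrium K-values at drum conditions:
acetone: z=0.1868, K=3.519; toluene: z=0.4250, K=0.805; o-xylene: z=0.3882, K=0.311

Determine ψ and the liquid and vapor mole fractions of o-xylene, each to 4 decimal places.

ψ = 0.1042, x_o-xylene = 0.4182, y_o-xylene = 0.1301

Material balance + equilibrium reduce to Σ zᵢ(Kᵢ−1)/(1+ψ(Kᵢ−1)) = 0.
Check two-phase: ΣzᵢKᵢ = 1.1202 > 1 and Σzᵢ/Kᵢ = 1.8293 > 1, so g(0) = 0.1202 > 0 and g(1) = -0.8293 < 0.
Newton iteration, ψ⁰ = 0.5:
  ψ = 0.5000: g = -0.29161, g' = -0.6809 → ψ = 0.0717
  ψ = 0.0717: g = 0.03312, g' = -1.0709 → ψ = 0.1027
  ψ = 0.1027: g = 0.00148, g' = -0.9785 → ψ = 0.1042
Converged at ψ = 0.1042.
Compositions from xᵢ = zᵢ/(1+ψ(Kᵢ−1)), yᵢ = Kᵢxᵢ:
  acetone: x = 0.1480, y = 0.5207
  toluene: x = 0.4338, y = 0.3492
  o-xylene: x = 0.4182, y = 0.1301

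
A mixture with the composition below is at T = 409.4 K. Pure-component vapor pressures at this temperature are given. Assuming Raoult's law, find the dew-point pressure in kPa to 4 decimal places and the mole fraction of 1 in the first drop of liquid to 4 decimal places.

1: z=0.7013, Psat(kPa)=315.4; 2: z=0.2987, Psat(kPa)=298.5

At the dew point ψ → 1, so Σzᵢ/Kᵢ = 1 with Kᵢ = Pᵢˢᵃᵗ/P ⇒ 1/P = Σzᵢ/Pᵢˢᵃᵗ.
1/P = 0.7013/315.4 + 0.2987/298.5 = 0.0032242 ⇒ P = 310.1549 kPa
xᵢ = zᵢP/Pᵢˢᵃᵗ ⇒ x_1 = 0.7013·310.1549/315.4 = 0.6896

Pdew = 310.1549 kPa, x_1 = 0.6896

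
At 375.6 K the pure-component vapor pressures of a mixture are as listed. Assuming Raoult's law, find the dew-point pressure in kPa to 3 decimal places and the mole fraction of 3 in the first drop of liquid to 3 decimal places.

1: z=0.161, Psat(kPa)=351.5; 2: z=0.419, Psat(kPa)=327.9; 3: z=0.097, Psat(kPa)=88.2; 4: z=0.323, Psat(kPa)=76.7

Pdew = 141.907 kPa, x_3 = 0.156

At the dew point ψ → 1, so Σzᵢ/Kᵢ = 1 with Kᵢ = Pᵢˢᵃᵗ/P ⇒ 1/P = Σzᵢ/Pᵢˢᵃᵗ.
1/P = 0.161/351.5 + 0.419/327.9 + 0.097/88.2 + 0.323/76.7 = 0.007047 ⇒ P = 141.907 kPa
xᵢ = zᵢP/Pᵢˢᵃᵗ ⇒ x_3 = 0.097·141.907/88.2 = 0.156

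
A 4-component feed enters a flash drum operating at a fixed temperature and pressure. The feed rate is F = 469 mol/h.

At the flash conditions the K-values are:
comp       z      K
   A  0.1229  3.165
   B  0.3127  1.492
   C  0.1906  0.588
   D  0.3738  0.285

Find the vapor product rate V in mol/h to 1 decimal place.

Let β = V/F and solve Σ zᵢ(Kᵢ−1)/(1+β(Kᵢ−1)) = 0.
g(0) = ΣzᵢKᵢ − 1 = 0.0741 and g(1) = 1 − Σzᵢ/Kᵢ = -0.8841, so a root lies in (0, 1).
Newton–Raphson from β = 0.5:
  β = 0.5000: g = -0.26364, g' = -0.6958 → β = 0.1211
  β = 0.1211: g = -0.01926, g' = -0.6939 → β = 0.0934
  β = 0.0934: g = 0.00038, g' = -0.7222 → β = 0.0939
Converged at β = 0.0939.
Then V = β·F = 0.0939·469 = 44.0 mol/h and L = F − V = 425.0 mol/h.

V = 44.0 mol/h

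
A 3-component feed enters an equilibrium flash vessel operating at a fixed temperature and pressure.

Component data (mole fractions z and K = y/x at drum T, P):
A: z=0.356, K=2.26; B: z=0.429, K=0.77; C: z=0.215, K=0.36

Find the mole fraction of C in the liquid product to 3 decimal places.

Rachford–Rice: g(ψ) = Σ zᵢ(Kᵢ−1)/(1+ψ(Kᵢ−1)) = 0.
Feasibility: ΣzᵢKᵢ = 1.212, Σzᵢ/Kᵢ = 1.312 — both > 1, two phases present.
Newton–Raphson from ψ = 0.35:
  ψ = 0.350: g = 0.0267, g' = -0.445 → ψ = 0.410
  ψ = 0.410: g = 0.0003, g' = -0.435 → ψ = 0.411
Converged at ψ = 0.411.
Compositions from xᵢ = zᵢ/(1+ψ(Kᵢ−1)), yᵢ = Kᵢxᵢ:
  A: x = 0.235, y = 0.530
  B: x = 0.474, y = 0.365
  C: x = 0.292, y = 0.105

x_C = 0.292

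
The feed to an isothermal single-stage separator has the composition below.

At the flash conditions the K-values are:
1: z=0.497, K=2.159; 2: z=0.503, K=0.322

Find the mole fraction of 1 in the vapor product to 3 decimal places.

Material balance + equilibrium reduce to Σ zᵢ(Kᵢ−1)/(1+ψ(Kᵢ−1)) = 0.
g(0) = ΣzᵢKᵢ − 1 = 0.235 and g(1) = 1 − Σzᵢ/Kᵢ = -0.792, so a root lies in (0, 1).
Iterate (Newton) starting at ψ = 0.39:
  ψ = 0.390: g = -0.0669, g' = -0.744 → ψ = 0.300
  ψ = 0.300: g = -0.0007, g' = -0.732 → ψ = 0.299
Converged at ψ = 0.299.
Compositions from xᵢ = zᵢ/(1+ψ(Kᵢ−1)), yᵢ = Kᵢxᵢ:
  1: x = 0.369, y = 0.797
  2: x = 0.631, y = 0.203

y_1 = 0.797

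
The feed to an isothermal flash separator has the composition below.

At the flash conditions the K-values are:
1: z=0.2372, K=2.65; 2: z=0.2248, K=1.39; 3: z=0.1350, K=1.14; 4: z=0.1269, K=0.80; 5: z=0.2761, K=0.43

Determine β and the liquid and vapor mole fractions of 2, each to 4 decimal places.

β = 0.6425, x_2 = 0.1798, y_2 = 0.2499

Material balance + equilibrium reduce to Σ zᵢ(Kᵢ−1)/(1+β(Kᵢ−1)) = 0.
g(0) = ΣzᵢKᵢ − 1 = 0.3152 and g(1) = 1 − Σzᵢ/Kᵢ = -0.1704, so a root lies in (0, 1).
Newton iteration, β⁰ = 0.5:
  β = 0.5000: g = 0.05718, g' = -0.4019 → β = 0.6423
  β = 0.6423: g = 0.00008, g' = -0.4062 → β = 0.6425
Converged at β = 0.6425.
Compositions from xᵢ = zᵢ/(1+β(Kᵢ−1)), yᵢ = Kᵢxᵢ:
  1: x = 0.1151, y = 0.3051
  2: x = 0.1798, y = 0.2499
  3: x = 0.1239, y = 0.1412
  4: x = 0.1456, y = 0.1165
  5: x = 0.4356, y = 0.1873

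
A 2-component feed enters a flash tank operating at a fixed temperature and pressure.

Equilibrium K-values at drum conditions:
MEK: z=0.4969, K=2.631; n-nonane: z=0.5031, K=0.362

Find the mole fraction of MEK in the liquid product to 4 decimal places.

x_MEK = 0.2812

Binary case is linear: z₁(K₁−1)(1+ψ(K₂−1)) + z₂(K₂−1)(1+ψ(K₁−1)) = 0
⇒ ψ = [z₁(K₁−1)+z₂(K₂−1)] / [−(K₁−1)(K₂−1)] = 0.48947/1.04058 = 0.4704
Compositions from xᵢ = zᵢ/(1+ψ(Kᵢ−1)), yᵢ = Kᵢxᵢ:
  MEK: x = 0.2812, y = 0.7398
  n-nonane: x = 0.7188, y = 0.2602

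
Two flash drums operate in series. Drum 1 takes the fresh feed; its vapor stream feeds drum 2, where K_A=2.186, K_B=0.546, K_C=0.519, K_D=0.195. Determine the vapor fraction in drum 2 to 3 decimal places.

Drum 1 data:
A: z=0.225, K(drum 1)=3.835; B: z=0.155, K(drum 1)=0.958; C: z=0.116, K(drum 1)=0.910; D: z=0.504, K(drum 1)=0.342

Drum 1:
Newton iteration, ψ₁⁰ = 0.5:
  ψ₁ = 0.500: g = -0.2480, g' = -0.795 → ψ₁ = 0.188
  ψ₁ = 0.188: g = 0.0202, g' = -1.054 → ψ₁ = 0.207
  ψ₁ = 0.207: g = 0.0004, g' = -1.011 → ψ₁ = 0.208
Converged at ψ₁ = 0.208.
Drum-1 compositions:
  A: x = 0.142, y = 0.543
  B: x = 0.156, y = 0.150
  C: x = 0.118, y = 0.108
  D: x = 0.584, y = 0.200
Drum-2 feed = drum-1 vapor: z₂ = (0.5430, 0.1498, 0.1076, 0.1997).
Drum 2:
Let ψ₂ = V/F and solve Σ zᵢ(Kᵢ−1)/(1+ψ₂(Kᵢ−1)) = 0.
Feasibility: ΣzᵢKᵢ = 1.363, Σzᵢ/Kᵢ = 1.754 — both > 1, two phases present.
Newton–Raphson from ψ₂ = 0.5:
  ψ₂ = 0.500: g = -0.0209, g' = -0.758 → ψ₂ = 0.472
Converged at ψ₂ = 0.472.
  A: x = 0.348, y = 0.761
  B: x = 0.191, y = 0.104
  C: x = 0.139, y = 0.072
  D: x = 0.322, y = 0.063

V/F (drum 2) = 0.472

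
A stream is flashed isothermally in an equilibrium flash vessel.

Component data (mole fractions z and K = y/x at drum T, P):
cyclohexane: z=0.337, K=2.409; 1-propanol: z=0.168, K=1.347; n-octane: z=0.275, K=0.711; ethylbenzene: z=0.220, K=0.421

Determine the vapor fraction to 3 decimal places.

Material balance + equilibrium reduce to Σ zᵢ(Kᵢ−1)/(1+ψ(Kᵢ−1)) = 0.
Feasibility: ΣzᵢKᵢ = 1.326, Σzᵢ/Kᵢ = 1.174 — both > 1, two phases present.
Iterate (Newton) starting at ψ = 0.64:
  ψ = 0.640: g = -0.0025, g' = -0.419 → ψ = 0.634
Converged at ψ = 0.634.

ψ = 0.634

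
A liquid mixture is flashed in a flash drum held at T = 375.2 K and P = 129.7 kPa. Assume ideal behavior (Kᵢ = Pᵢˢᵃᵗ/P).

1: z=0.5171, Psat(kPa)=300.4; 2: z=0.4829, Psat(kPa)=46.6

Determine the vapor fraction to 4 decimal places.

Raoult's law: Kᵢ = Pᵢˢᵃᵗ/P = Pᵢˢᵃᵗ/129.7.
  K_1 = 300.4/129.7 = 2.316114, K_2 = 46.6/129.7 = 0.359291
Iterate (Newton) starting at ψ = 0.5:
  ψ = 0.5000: g = -0.04478, g' = -0.7550 → ψ = 0.4407
  ψ = 0.4407: g = -0.00039, g' = -0.7437 → ψ = 0.4402
Converged at ψ = 0.4402.

ψ = 0.4402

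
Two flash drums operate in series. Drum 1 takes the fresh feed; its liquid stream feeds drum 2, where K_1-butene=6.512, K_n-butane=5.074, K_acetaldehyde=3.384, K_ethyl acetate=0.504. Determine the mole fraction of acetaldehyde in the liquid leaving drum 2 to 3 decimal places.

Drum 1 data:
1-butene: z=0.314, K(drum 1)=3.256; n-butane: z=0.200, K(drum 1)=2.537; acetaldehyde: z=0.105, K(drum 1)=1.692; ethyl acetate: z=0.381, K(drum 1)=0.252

x_acetaldehyde (drum 2) = 0.035

Drum 1:
Let ψ₁ = V/F and solve Σ zᵢ(Kᵢ−1)/(1+ψ₁(Kᵢ−1)) = 0.
Check two-phase: ΣzᵢKᵢ = 1.803 > 1 and Σzᵢ/Kᵢ = 1.749 > 1, so g(0) = 0.803 > 0 and g(1) = -0.749 < 0.
Newton–Raphson from ψ₁ = 0.5:
  ψ₁ = 0.500: g = 0.1054, g' = -1.076 → ψ₁ = 0.598
  ψ₁ = 0.598: g = -0.0025, g' = -1.141 → ψ₁ = 0.596
Converged at ψ₁ = 0.596.
Drum-1 compositions:
  1-butene: x = 0.134, y = 0.436
  n-butane: x = 0.104, y = 0.265
  acetaldehyde: x = 0.074, y = 0.126
  ethyl acetate: x = 0.687, y = 0.173
Drum-2 feed = drum-1 liquid: z₂ = (0.1340, 0.1044, 0.0743, 0.6873).
Drum 2:
Iterate (Newton) starting at ψ₂ = 0.61:
  ψ₂ = 0.610: g = -0.1253, g' = -0.774 → ψ₂ = 0.448
  ψ₂ = 0.448: g = 0.0106, g' = -0.933 → ψ₂ = 0.460
Converged at ψ₂ = 0.460.
  1-butene: x = 0.038, y = 0.247
  n-butane: x = 0.036, y = 0.184
  acetaldehyde: x = 0.035, y = 0.120
  ethyl acetate: x = 0.890, y = 0.449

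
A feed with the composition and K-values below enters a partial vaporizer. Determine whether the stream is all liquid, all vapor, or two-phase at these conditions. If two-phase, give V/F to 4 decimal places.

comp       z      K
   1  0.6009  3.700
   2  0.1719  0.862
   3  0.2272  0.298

two-phase, V/F = 0.9105

ΣzᵢKᵢ = 2.4392; Σzᵢ/Kᵢ = 1.1242.
Both exceed 1, so a two-phase solution exists.
Let ψ = V/F and solve Σ zᵢ(Kᵢ−1)/(1+ψ(Kᵢ−1)) = 0.
Newton–Raphson from ψ = 0.53:
  ψ = 0.5300: g = 0.38780, g' = -1.0290 → ψ = 0.9069
  ψ = 0.9069: g = 0.00443, g' = -1.2206 → ψ = 0.9105
Converged at ψ = 0.9105.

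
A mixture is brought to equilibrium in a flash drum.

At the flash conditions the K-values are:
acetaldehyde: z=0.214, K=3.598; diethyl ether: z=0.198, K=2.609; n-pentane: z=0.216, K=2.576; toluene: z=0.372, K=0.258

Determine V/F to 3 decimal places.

Rachford–Rice: g(V/F) = Σ zᵢ(Kᵢ−1)/(1+V/F(Kᵢ−1)) = 0.
Check two-phase: ΣzᵢKᵢ = 1.939 > 1 and Σzᵢ/Kᵢ = 1.661 > 1, so g(0) = 0.939 > 0 and g(1) = -0.661 < 0.
Newton iteration, V/F⁰ = 0.5:
  V/F = 0.500: g = 0.1699, g' = -1.116 → V/F = 0.652
  V/F = 0.652: g = -0.0053, g' = -1.221 → V/F = 0.648
Converged at V/F = 0.648.

V/F = 0.648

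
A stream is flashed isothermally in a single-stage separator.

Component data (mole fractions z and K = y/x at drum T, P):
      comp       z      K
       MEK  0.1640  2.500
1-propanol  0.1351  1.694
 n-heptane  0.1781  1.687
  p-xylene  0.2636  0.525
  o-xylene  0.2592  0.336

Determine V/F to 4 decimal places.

V/F = 0.2773

Newton–Raphson from V/F = 0.61:
  V/F = 0.6100: g = -0.18501, g' = -0.6152 → V/F = 0.3093
  V/F = 0.3093: g = -0.01721, g' = -0.5362 → V/F = 0.2772
  V/F = 0.2772: g = 0.00005, g' = -0.5397 → V/F = 0.2773
Converged at V/F = 0.2773.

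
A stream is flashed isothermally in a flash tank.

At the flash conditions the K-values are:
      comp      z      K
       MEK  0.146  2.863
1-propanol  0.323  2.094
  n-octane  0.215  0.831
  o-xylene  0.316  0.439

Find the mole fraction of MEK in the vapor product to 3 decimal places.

Newton–Raphson from V/F = 0.47:
  V/F = 0.470: g = 0.0982, g' = -0.503 → V/F = 0.665
  V/F = 0.665: g = 0.0023, g' = -0.491 → V/F = 0.670
Converged at V/F = 0.670.
Compositions from xᵢ = zᵢ/(1+V/F(Kᵢ−1)), yᵢ = Kᵢxᵢ:
  MEK: x = 0.065, y = 0.186
  1-propanol: x = 0.186, y = 0.390
  n-octane: x = 0.242, y = 0.201
  o-xylene: x = 0.506, y = 0.222

y_MEK = 0.186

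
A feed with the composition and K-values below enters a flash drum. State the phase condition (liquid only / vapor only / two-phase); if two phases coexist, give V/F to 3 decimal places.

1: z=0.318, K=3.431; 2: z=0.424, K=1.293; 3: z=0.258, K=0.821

ΣzᵢKᵢ = 1.851; Σzᵢ/Kᵢ = 0.735.
Since Σzᵢ/Kᵢ < 1 the mixture is above its dew point — single vapor phase.

vapor only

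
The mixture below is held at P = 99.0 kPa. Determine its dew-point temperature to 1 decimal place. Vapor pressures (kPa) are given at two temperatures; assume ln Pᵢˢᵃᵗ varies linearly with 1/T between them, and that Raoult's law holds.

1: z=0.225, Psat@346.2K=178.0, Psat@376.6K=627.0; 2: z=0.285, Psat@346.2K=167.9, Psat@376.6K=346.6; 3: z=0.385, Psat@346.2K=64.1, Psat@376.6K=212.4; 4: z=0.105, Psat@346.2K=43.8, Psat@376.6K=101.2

T = 349.3 K

Dew-point temperature: Σzᵢ·P/Pᵢˢᵃᵗ(T) = 1. Interpolate ln Pᵢˢᵃᵗ = aᵢ + bᵢ/T.
  T = 346.2 K: ΣzᵢP/Pᵢˢᵃᵗ = 1.1251
  T = 376.6 K: ΣzᵢP/Pᵢˢᵃᵗ = 0.3991
  T = 361.4 K: ΣzᵢP/Pᵢˢᵃᵗ = 0.6521
  T = 353.8 K: ΣzᵢP/Pᵢˢᵃᵗ = 0.8503
  T = 350.0 K: ΣzᵢP/Pᵢˢᵃᵗ = 0.9763
  T = 348.1 K: ΣzᵢP/Pᵢˢᵃᵗ = 1.0475
  T = 349.1 K: ΣzᵢP/Pᵢˢᵃᵗ = 1.0093
  T = 349.6 K: ΣzᵢP/Pᵢˢᵃᵗ = 0.9908
  T = 349.4 K: ΣzᵢP/Pᵢˢᵃᵗ = 0.9981
Interpolating between 349.1 K and 349.4 K gives T ≈ 349.3 K.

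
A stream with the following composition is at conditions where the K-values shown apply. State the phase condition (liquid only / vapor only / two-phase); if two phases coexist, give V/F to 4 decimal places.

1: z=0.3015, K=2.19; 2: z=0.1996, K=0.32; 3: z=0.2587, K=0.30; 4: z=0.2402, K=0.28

liquid only

ΣzᵢKᵢ = 0.8690; Σzᵢ/Kᵢ = 2.4816.
Since ΣzᵢKᵢ < 1 the mixture is below its bubble point — single liquid phase.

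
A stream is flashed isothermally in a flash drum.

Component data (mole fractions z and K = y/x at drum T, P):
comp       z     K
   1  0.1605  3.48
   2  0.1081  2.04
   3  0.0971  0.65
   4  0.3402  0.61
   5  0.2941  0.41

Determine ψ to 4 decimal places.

ψ = 0.1758

Let ψ = V/F and solve Σ zᵢ(Kᵢ−1)/(1+ψ(Kᵢ−1)) = 0.
Feasibility: ΣzᵢKᵢ = 1.1703, Σzᵢ/Kᵢ = 1.5235 — both > 1, two phases present.
Newton iteration, ψ⁰ = 0.5:
  ψ = 0.5000: g = -0.20048, g' = -0.5506 → ψ = 0.1359
  ψ = 0.1359: g = 0.03176, g' = -0.8337 → ψ = 0.1740
  ψ = 0.1740: g = 0.00135, g' = -0.7657 → ψ = 0.1758
Converged at ψ = 0.1758.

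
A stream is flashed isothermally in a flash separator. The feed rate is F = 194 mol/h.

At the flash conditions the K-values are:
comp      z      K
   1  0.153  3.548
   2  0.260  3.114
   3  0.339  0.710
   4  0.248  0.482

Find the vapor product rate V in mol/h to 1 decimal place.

Let ψ = V/F and solve Σ zᵢ(Kᵢ−1)/(1+ψ(Kᵢ−1)) = 0.
g(0) = ΣzᵢKᵢ − 1 = 0.713 and g(1) = 1 − Σzᵢ/Kᵢ = -0.119, so a root lies in (0, 1).
Newton–Raphson from ψ = 0.5:
  ψ = 0.500: g = 0.1503, g' = -0.627 → ψ = 0.740
  ψ = 0.740: g = 0.0161, g' = -0.517 → ψ = 0.771
Converged at ψ = 0.771.
Then V = ψ·F = 0.7710·194 = 149.6 mol/h and L = F − V = 44.4 mol/h.

V = 149.6 mol/h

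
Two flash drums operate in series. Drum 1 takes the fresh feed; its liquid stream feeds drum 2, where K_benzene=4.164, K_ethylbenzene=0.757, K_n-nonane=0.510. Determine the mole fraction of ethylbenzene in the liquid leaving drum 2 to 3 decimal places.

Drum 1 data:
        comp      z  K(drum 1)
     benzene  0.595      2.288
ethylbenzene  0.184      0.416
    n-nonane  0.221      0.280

x_ethylbenzene (drum 2) = 0.331

Drum 1:
Let ψ₁ = V/F and solve Σ zᵢ(Kᵢ−1)/(1+ψ₁(Kᵢ−1)) = 0.
Check two-phase: ΣzᵢKᵢ = 1.500 > 1 and Σzᵢ/Kᵢ = 1.492 > 1, so g(0) = 0.500 > 0 and g(1) = -0.492 < 0.
Iterate (Newton) starting at ψ₁ = 0.5:
  ψ₁ = 0.500: g = 0.0658, g' = -0.770 → ψ₁ = 0.585
  ψ₁ = 0.585: g = -0.0014, g' = -0.808 → ψ₁ = 0.584
Converged at ψ₁ = 0.584.
Drum-1 compositions:
  benzene: x = 0.340, y = 0.777
  ethylbenzene: x = 0.279, y = 0.116
  n-nonane: x = 0.381, y = 0.107
Drum-2 feed = drum-1 liquid: z₂ = (0.3397, 0.2792, 0.3812).
Drum 2:
Newton iteration, ψ₂⁰ = 0.5:
  ψ₂ = 0.500: g = 0.0916, g' = -0.692 → ψ₂ = 0.632
  ψ₂ = 0.632: g = 0.0073, g' = -0.593 → ψ₂ = 0.645
Converged at ψ₂ = 0.645.
  benzene: x = 0.112, y = 0.465
  ethylbenzene: x = 0.331, y = 0.251
  n-nonane: x = 0.557, y = 0.284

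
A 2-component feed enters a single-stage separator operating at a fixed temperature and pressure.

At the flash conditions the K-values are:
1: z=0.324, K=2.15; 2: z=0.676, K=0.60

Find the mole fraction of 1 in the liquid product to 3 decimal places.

x_1 = 0.258

Rachford–Rice: g(ψ) = Σ zᵢ(Kᵢ−1)/(1+ψ(Kᵢ−1)) = 0.
Feasibility: ΣzᵢKᵢ = 1.102, Σzᵢ/Kᵢ = 1.277 — both > 1, two phases present.
Binary case is linear: z₁(K₁−1)(1+ψ(K₂−1)) + z₂(K₂−1)(1+ψ(K₁−1)) = 0
⇒ ψ = [z₁(K₁−1)+z₂(K₂−1)] / [−(K₁−1)(K₂−1)] = 0.1022/0.4600 = 0.222
Compositions from xᵢ = zᵢ/(1+ψ(Kᵢ−1)), yᵢ = Kᵢxᵢ:
  1: x = 0.258, y = 0.555
  2: x = 0.742, y = 0.445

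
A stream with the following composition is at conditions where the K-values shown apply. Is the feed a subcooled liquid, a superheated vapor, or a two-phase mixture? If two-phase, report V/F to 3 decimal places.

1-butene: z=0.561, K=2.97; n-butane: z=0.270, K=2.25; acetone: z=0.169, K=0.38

ΣzᵢKᵢ = 2.338; Σzᵢ/Kᵢ = 0.754.
Since Σzᵢ/Kᵢ < 1 the mixture is above its dew point — single vapor phase.

superheated vapor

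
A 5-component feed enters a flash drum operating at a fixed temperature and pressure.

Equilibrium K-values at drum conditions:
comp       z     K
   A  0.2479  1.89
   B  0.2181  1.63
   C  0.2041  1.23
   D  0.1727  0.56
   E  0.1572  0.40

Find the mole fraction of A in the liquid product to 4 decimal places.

x_A = 0.1529

Rachford–Rice: g(V/F) = Σ zᵢ(Kᵢ−1)/(1+V/F(Kᵢ−1)) = 0.
Feasibility: ΣzᵢKᵢ = 1.2347, Σzᵢ/Kᵢ = 1.1323 — both > 1, two phases present.
Newton iteration, V/F⁰ = 0.3:
  V/F = 0.3000: g = 0.13104, g' = -0.3215 → V/F = 0.7075
  V/F = 0.7075: g = -0.00345, g' = -0.3647 → V/F = 0.6981
Converged at V/F = 0.6981.
Compositions from xᵢ = zᵢ/(1+V/F(Kᵢ−1)), yᵢ = Kᵢxᵢ:
  A: x = 0.1529, y = 0.2890
  B: x = 0.1515, y = 0.2469
  C: x = 0.1759, y = 0.2163
  D: x = 0.2493, y = 0.1396
  E: x = 0.2705, y = 0.1082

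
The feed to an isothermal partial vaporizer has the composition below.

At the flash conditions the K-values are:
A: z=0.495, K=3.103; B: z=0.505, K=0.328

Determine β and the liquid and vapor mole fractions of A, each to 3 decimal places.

Binary case is linear: z₁(K₁−1)(1+β(K₂−1)) + z₂(K₂−1)(1+β(K₁−1)) = 0
⇒ β = [z₁(K₁−1)+z₂(K₂−1)] / [−(K₁−1)(K₂−1)] = 0.7016/1.4132 = 0.496
Compositions from xᵢ = zᵢ/(1+β(Kᵢ−1)), yᵢ = Kᵢxᵢ:
  A: x = 0.242, y = 0.751
  B: x = 0.758, y = 0.249

β = 0.496, x_A = 0.242, y_A = 0.751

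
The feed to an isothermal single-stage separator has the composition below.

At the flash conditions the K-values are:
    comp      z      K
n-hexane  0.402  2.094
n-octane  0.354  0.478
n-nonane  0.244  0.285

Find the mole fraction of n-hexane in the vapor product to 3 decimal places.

y_n-hexane = 0.743

Newton iteration, ψ⁰ = 0.5:
  ψ = 0.500: g = -0.2373, g' = -0.680 → ψ = 0.151
  ψ = 0.151: g = -0.0187, g' = -0.625 → ψ = 0.121
Converged at ψ = 0.121.
Compositions from xᵢ = zᵢ/(1+ψ(Kᵢ−1)), yᵢ = Kᵢxᵢ:
  n-hexane: x = 0.355, y = 0.743
  n-octane: x = 0.378, y = 0.181
  n-nonane: x = 0.267, y = 0.076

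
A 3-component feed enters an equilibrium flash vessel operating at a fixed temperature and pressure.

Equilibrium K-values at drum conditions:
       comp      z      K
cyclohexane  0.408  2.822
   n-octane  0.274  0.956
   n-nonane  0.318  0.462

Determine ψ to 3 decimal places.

ψ = 0.780

Let ψ = V/F and solve Σ zᵢ(Kᵢ−1)/(1+ψ(Kᵢ−1)) = 0.
Check two-phase: ΣzᵢKᵢ = 1.560 > 1 and Σzᵢ/Kᵢ = 1.120 > 1, so g(0) = 0.560 > 0 and g(1) = -0.120 < 0.
Iterate (Newton) starting at ψ = 0.46:
  ψ = 0.460: g = 0.1648, g' = -0.564 → ψ = 0.752
  ψ = 0.752: g = 0.0138, g' = -0.501 → ψ = 0.780
Converged at ψ = 0.780.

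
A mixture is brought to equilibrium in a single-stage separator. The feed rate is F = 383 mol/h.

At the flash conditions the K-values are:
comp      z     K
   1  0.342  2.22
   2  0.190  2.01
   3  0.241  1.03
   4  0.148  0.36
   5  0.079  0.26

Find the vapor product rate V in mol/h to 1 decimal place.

Rachford–Rice: g(β) = Σ zᵢ(Kᵢ−1)/(1+β(Kᵢ−1)) = 0.
Check two-phase: ΣzᵢKᵢ = 1.463 > 1 and Σzᵢ/Kᵢ = 1.198 > 1, so g(0) = 0.463 > 0 and g(1) = -0.198 < 0.
Iterate (Newton) starting at β = 0.36:
  β = 0.360: g = 0.2350, g' = -0.533 → β = 0.801
  β = 0.801: g = -0.0137, g' = -0.706 → β = 0.782
  β = 0.782: g = -0.0003, g' = -0.680 → β = 0.781
Converged at β = 0.781.
Then V = β·F = 0.7812·383 = 299.2 mol/h and L = F − V = 83.8 mol/h.

V = 299.2 mol/h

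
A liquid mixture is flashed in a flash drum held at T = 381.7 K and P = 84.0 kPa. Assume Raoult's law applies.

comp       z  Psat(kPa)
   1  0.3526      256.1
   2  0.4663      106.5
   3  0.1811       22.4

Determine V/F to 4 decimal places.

V/F = 0.8637

Raoult's law: Kᵢ = Pᵢˢᵃᵗ/P = Pᵢˢᵃᵗ/84.0.
  K_1 = 256.1/84.0 = 3.048810, K_2 = 106.5/84.0 = 1.267857, K_3 = 22.4/84.0 = 0.266667
Rachford–Rice: g(V/F) = Σ zᵢ(Kᵢ−1)/(1+V/F(Kᵢ−1)) = 0.
g(0) = ΣzᵢKᵢ − 1 = 0.7145 and g(1) = 1 − Σzᵢ/Kᵢ = -0.1626, so a root lies in (0, 1).
Newton iteration, V/F⁰ = 0.68:
  V/F = 0.6800: g = 0.14261, g' = -0.6699 → V/F = 0.8929
  V/F = 0.8929: g = -0.02859, g' = -1.0239 → V/F = 0.8650
  V/F = 0.8650: g = -0.00117, g' = -0.9429 → V/F = 0.8637
Converged at V/F = 0.8637.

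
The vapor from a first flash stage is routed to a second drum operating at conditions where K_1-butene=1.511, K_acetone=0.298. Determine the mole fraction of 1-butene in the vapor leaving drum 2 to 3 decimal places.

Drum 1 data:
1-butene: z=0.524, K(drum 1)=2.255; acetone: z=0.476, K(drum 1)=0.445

y_1-butene (drum 2) = 0.874

Drum 1:
Material balance + equilibrium reduce to Σ zᵢ(Kᵢ−1)/(1+ψ₁(Kᵢ−1)) = 0.
Feasibility: ΣzᵢKᵢ = 1.393, Σzᵢ/Kᵢ = 1.302 — both > 1, two phases present.
Binary case is linear: z₁(K₁−1)(1+ψ₁(K₂−1)) + z₂(K₂−1)(1+ψ₁(K₁−1)) = 0
⇒ ψ₁ = [z₁(K₁−1)+z₂(K₂−1)] / [−(K₁−1)(K₂−1)] = 0.3934/0.6965 = 0.565
Drum-1 compositions:
  1-butene: x = 0.307, y = 0.691
  acetone: x = 0.693, y = 0.309
Drum-2 feed = drum-1 vapor: z₂ = (0.6915, 0.3085).
Drum 2:
Material balance + equilibrium reduce to Σ zᵢ(Kᵢ−1)/(1+ψ₂(Kᵢ−1)) = 0.
g(0) = ΣzᵢKᵢ − 1 = 0.137 and g(1) = 1 − Σzᵢ/Kᵢ = -0.493, so a root lies in (0, 1).
Binary case is linear: z₁(K₁−1)(1+ψ₂(K₂−1)) + z₂(K₂−1)(1+ψ₂(K₁−1)) = 0
⇒ ψ₂ = [z₁(K₁−1)+z₂(K₂−1)] / [−(K₁−1)(K₂−1)] = 0.1367/0.3587 = 0.381
  1-butene: x = 0.579, y = 0.874
  acetone: x = 0.421, y = 0.126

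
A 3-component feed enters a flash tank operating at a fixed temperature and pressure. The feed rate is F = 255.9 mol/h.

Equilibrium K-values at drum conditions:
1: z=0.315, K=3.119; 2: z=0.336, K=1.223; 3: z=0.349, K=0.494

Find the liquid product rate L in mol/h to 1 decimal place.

Rachford–Rice: g(ψ) = Σ zᵢ(Kᵢ−1)/(1+ψ(Kᵢ−1)) = 0.
Feasibility: ΣzᵢKᵢ = 1.566, Σzᵢ/Kᵢ = 1.082 — both > 1, two phases present.
Newton iteration, ψ⁰ = 0.5:
  ψ = 0.500: g = 0.1551, g' = -0.507 → ψ = 0.806
  ψ = 0.806: g = 0.0119, g' = -0.460 → ψ = 0.832
Converged at ψ = 0.832.
Then V = ψ·F = 0.8315·255.9 = 212.8 mol/h and L = F − V = 43.1 mol/h.

L = 43.1 mol/h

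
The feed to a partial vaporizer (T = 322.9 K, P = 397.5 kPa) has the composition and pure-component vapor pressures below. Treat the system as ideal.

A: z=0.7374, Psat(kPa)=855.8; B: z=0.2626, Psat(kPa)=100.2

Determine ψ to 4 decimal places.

Raoult's law: Kᵢ = Pᵢˢᵃᵗ/P = Pᵢˢᵃᵗ/397.5.
  K_A = 855.8/397.5 = 2.152956, K_B = 100.2/397.5 = 0.252075
Rachford–Rice: g(ψ) = Σ zᵢ(Kᵢ−1)/(1+ψ(Kᵢ−1)) = 0.
g(0) = ΣzᵢKᵢ − 1 = 0.6538 and g(1) = 1 − Σzᵢ/Kᵢ = -0.3843, so a root lies in (0, 1).
Newton iteration, ψ⁰ = 0.68:
  ψ = 0.6800: g = 0.07689, g' = -0.9163 → ψ = 0.7639
  ψ = 0.7639: g = -0.00614, g' = -1.0766 → ψ = 0.7582
Converged at ψ = 0.7582.

ψ = 0.7582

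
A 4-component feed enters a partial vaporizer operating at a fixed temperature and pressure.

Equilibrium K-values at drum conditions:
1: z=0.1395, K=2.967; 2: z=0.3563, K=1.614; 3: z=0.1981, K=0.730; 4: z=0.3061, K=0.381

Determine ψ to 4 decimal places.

Newton–Raphson from ψ = 0.5:
  ψ = 0.5000: g = -0.03052, g' = -0.4811 → ψ = 0.4366
  ψ = 0.4366: g = -0.00013, g' = -0.4786 → ψ = 0.4363
Converged at ψ = 0.4363.

ψ = 0.4363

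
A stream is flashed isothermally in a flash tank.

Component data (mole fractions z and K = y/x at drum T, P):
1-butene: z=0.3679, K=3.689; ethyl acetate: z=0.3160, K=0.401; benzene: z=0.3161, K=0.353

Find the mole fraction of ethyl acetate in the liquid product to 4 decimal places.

x_ethyl acetate = 0.4014

Material balance + equilibrium reduce to Σ zᵢ(Kᵢ−1)/(1+β(Kᵢ−1)) = 0.
Feasibility: ΣzᵢKᵢ = 1.5955, Σzᵢ/Kᵢ = 1.7832 — both > 1, two phases present.
Newton iteration, β⁰ = 0.5:
  β = 0.5000: g = -0.15057, g' = -1.0042 → β = 0.3501
  β = 0.3501: g = 0.00570, g' = -1.1086 → β = 0.3552
Converged at β = 0.3552.
Compositions from xᵢ = zᵢ/(1+β(Kᵢ−1)), yᵢ = Kᵢxᵢ:
  1-butene: x = 0.1882, y = 0.6942
  ethyl acetate: x = 0.4014, y = 0.1610
  benzene: x = 0.4104, y = 0.1449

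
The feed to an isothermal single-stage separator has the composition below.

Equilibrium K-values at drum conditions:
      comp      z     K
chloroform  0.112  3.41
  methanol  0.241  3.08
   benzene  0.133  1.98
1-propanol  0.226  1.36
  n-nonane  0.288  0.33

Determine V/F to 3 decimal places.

Rachford–Rice: g(V/F) = Σ zᵢ(Kᵢ−1)/(1+V/F(Kᵢ−1)) = 0.
Check two-phase: ΣzᵢKᵢ = 1.790 > 1 and Σzᵢ/Kᵢ = 1.217 > 1, so g(0) = 0.790 > 0 and g(1) = -0.217 < 0.
Newton–Raphson from V/F = 0.5:
  V/F = 0.500: g = 0.2344, g' = -0.755 → V/F = 0.810
  V/F = 0.810: g = -0.0085, g' = -0.895 → V/F = 0.801
Converged at V/F = 0.801.

V/F = 0.801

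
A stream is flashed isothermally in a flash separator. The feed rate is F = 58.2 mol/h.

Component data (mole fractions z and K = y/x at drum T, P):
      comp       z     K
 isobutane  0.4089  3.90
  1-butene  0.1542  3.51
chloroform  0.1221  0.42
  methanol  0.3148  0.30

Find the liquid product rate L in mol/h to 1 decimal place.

Rachford–Rice: g(ψ) = Σ zᵢ(Kᵢ−1)/(1+ψ(Kᵢ−1)) = 0.
Feasibility: ΣzᵢKᵢ = 2.2817, Σzᵢ/Kᵢ = 1.4888 — both > 1, two phases present.
Newton iteration, ψ⁰ = 0.5:
  ψ = 0.5000: g = 0.21688, g' = -1.2105 → ψ = 0.6792
  ψ = 0.6792: g = 0.00551, g' = -1.1951 → ψ = 0.6838
Converged at ψ = 0.6838.
Then V = ψ·F = 0.6838·58.2 = 39.8 mol/h and L = F − V = 18.4 mol/h.

L = 18.4 mol/h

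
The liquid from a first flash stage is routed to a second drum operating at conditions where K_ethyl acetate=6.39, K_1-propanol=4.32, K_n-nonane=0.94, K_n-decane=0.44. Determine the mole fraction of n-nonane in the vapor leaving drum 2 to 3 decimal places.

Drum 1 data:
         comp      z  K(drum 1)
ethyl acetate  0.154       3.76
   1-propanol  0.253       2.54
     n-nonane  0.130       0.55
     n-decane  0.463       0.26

Drum 1:
Iterate (Newton) starting at ψ₁ = 0.48:
  ψ₁ = 0.480: g = -0.1991, g' = -1.068 → ψ₁ = 0.294
  ψ₁ = 0.294: g = -0.0020, g' = -1.091 → ψ₁ = 0.292
Converged at ψ₁ = 0.292.
Drum-1 compositions:
  ethyl acetate: x = 0.085, y = 0.321
  1-propanol: x = 0.175, y = 0.443
  n-nonane: x = 0.150, y = 0.082
  n-decane: x = 0.590, y = 0.154
Drum-2 feed = drum-1 liquid: z₂ = (0.0853, 0.1746, 0.1496, 0.5905).
Drum 2:
Material balance + equilibrium reduce to Σ zᵢ(Kᵢ−1)/(1+ψ₂(Kᵢ−1)) = 0.
g(0) = ΣzᵢKᵢ − 1 = 0.700 and g(1) = 1 − Σzᵢ/Kᵢ = -0.555, so a root lies in (0, 1).
Newton iteration, ψ₂⁰ = 0.53:
  ψ₂ = 0.530: g = -0.1503, g' = -0.794 → ψ₂ = 0.341
  ψ₂ = 0.341: g = 0.0161, g' = -1.015 → ψ₂ = 0.357
Converged at ψ₂ = 0.357.
  ethyl acetate: x = 0.029, y = 0.186
  1-propanol: x = 0.080, y = 0.345
  n-nonane: x = 0.153, y = 0.144
  n-decane: x = 0.738, y = 0.325

y_n-nonane (drum 2) = 0.144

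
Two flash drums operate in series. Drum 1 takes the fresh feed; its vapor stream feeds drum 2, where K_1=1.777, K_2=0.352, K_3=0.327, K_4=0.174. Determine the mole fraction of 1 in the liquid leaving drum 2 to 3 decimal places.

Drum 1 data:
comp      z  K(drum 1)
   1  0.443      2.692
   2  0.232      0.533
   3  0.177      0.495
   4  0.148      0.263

Drum 1:
Newton iteration, ψ₁⁰ = 0.5:
  ψ₁ = 0.500: g = -0.0276, g' = -0.741 → ψ₁ = 0.463
Converged at ψ₁ = 0.463.
Drum-1 compositions:
  1: x = 0.248, y = 0.669
  2: x = 0.296, y = 0.158
  3: x = 0.231, y = 0.114
  4: x = 0.225, y = 0.059
Drum-2 feed = drum-1 vapor: z₂ = (0.6688, 0.1577, 0.1143, 0.0591).
Drum 2:
Newton iteration, ψ₂⁰ = 0.5:
  ψ₂ = 0.500: g = 0.0240, g' = -0.589 → ψ₂ = 0.541
  ψ₂ = 0.541: g = -0.0005, g' = -0.617 → ψ₂ = 0.540
Converged at ψ₂ = 0.540.
  1: x = 0.471, y = 0.837
  2: x = 0.243, y = 0.085
  3: x = 0.180, y = 0.059
  4: x = 0.107, y = 0.019

x_1 (drum 2) = 0.471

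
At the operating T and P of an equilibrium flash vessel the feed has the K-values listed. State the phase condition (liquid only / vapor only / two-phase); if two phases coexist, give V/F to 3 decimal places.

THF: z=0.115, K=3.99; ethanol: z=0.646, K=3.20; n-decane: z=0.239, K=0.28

ΣzᵢKᵢ = 2.593; Σzᵢ/Kᵢ = 1.084.
Both exceed 1, so a two-phase solution exists.
Rachford–Rice: g(ψ) = Σ zᵢ(Kᵢ−1)/(1+ψ(Kᵢ−1)) = 0.
Newton–Raphson from ψ = 0.5:
  ψ = 0.500: g = 0.5457, g' = -1.177 → ψ = 0.964
  ψ = 0.964: g = -0.0182, g' = -1.712 → ψ = 0.953
Converged at ψ = 0.953.

two-phase, V/F = 0.953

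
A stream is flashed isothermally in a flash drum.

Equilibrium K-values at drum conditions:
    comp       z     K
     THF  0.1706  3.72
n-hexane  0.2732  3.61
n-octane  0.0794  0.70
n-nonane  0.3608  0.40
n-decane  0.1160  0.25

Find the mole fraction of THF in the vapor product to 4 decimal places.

y_THF = 0.2602

Rachford–Rice: g(ψ) = Σ zᵢ(Kᵢ−1)/(1+ψ(Kᵢ−1)) = 0.
g(0) = ΣzᵢKᵢ − 1 = 0.8498 and g(1) = 1 − Σzᵢ/Kᵢ = -0.6010, so a root lies in (0, 1).
Iterate (Newton) starting at ψ = 0.5:
  ψ = 0.5000: g = 0.02949, g' = -1.0189 → ψ = 0.5289
  ψ = 0.5289: g = 0.00016, g' = -1.0087 → ψ = 0.5291
Converged at ψ = 0.5291.
Compositions from xᵢ = zᵢ/(1+ψ(Kᵢ−1)), yᵢ = Kᵢxᵢ:
  THF: x = 0.0699, y = 0.2602
  n-hexane: x = 0.1147, y = 0.4142
  n-octane: x = 0.0944, y = 0.0661
  n-nonane: x = 0.5286, y = 0.2114
  n-decane: x = 0.1923, y = 0.0481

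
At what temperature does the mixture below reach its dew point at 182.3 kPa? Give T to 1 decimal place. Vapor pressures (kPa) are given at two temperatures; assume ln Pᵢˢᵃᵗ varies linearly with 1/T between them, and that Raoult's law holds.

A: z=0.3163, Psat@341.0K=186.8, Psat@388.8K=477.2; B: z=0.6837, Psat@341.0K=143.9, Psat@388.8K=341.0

T = 348.8 K

Dew-point temperature: Σzᵢ·P/Pᵢˢᵃᵗ(T) = 1. Interpolate ln Pᵢˢᵃᵗ = aᵢ + bᵢ/T.
  T = 341.0 K: ΣzᵢP/Pᵢˢᵃᵗ = 1.1748
  T = 388.8 K: ΣzᵢP/Pᵢˢᵃᵗ = 0.4863
  T = 364.9 K: ΣzᵢP/Pᵢˢᵃᵗ = 0.7343
  T = 352.9 K: ΣzᵢP/Pᵢˢᵃᵗ = 0.9223
  T = 346.9 K: ΣzᵢP/Pᵢˢᵃᵗ = 1.0398
  T = 349.9 K: ΣzᵢP/Pᵢˢᵃᵗ = 0.9788
  T = 348.4 K: ΣzᵢP/Pᵢˢᵃᵗ = 1.0087
Interpolating between 348.4 K and 349.9 K gives T ≈ 348.8 K.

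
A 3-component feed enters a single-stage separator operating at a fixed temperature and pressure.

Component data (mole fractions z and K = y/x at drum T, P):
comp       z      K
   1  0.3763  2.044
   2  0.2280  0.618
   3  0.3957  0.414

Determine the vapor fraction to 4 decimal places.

ψ = 0.1364

Let ψ = V/F and solve Σ zᵢ(Kᵢ−1)/(1+ψ(Kᵢ−1)) = 0.
g(0) = ΣzᵢKᵢ − 1 = 0.0739 and g(1) = 1 − Σzᵢ/Kᵢ = -0.5088, so a root lies in (0, 1).
Newton–Raphson from ψ = 0.45:
  ψ = 0.4500: g = -0.15282, g' = -0.4890 → ψ = 0.1375
  ψ = 0.1375: g = -0.00058, g' = -0.5114 → ψ = 0.1364
Converged at ψ = 0.1364.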